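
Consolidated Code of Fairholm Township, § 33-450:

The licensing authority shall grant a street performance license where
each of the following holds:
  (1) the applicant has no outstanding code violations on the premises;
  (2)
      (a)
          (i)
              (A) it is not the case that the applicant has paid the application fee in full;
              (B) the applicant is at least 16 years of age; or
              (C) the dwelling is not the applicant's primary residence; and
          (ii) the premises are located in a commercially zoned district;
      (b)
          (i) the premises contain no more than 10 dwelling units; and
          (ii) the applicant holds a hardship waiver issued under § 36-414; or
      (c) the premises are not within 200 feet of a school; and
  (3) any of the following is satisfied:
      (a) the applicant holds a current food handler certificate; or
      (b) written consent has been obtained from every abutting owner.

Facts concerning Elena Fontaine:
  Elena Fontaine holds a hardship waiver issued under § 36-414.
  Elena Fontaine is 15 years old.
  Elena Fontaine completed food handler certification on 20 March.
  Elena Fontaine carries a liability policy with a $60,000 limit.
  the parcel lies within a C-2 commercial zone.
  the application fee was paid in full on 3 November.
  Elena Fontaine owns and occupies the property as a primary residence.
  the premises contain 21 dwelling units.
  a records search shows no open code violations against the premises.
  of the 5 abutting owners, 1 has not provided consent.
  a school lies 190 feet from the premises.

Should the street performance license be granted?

(1) no code violations — holds.
(A) not (fee paid) — fails.
(B) age ≥ 16 — not satisfied.
(C) not (primary residence) — fails.
So (i) is not satisfied (F OR F OR F).
(ii) commercially zoned — met.
(a): F AND T → false.
(i) ≤ 10 units — not satisfied.
(ii) hardship waiver — satisfied.
(b): F AND T → false.
(c) ≥200 ft from school — not satisfied.
So (2) is not satisfied (F OR F OR F).
(a) food handler cert. — met.
(b) all abutters consent — not satisfied.
(3) = T OR F = true.
Overall = T AND F AND T = false.

No — denied.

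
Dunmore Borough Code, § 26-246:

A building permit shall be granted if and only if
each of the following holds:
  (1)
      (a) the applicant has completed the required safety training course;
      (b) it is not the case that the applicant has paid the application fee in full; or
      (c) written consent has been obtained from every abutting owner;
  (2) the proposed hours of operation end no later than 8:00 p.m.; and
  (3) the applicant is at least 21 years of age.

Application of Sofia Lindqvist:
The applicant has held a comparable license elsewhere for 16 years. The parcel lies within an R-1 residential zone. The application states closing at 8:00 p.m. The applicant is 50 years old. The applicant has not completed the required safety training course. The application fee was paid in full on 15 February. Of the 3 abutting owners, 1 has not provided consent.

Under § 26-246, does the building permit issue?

(a) safety training — not met.
(b) not (fee paid) — fails.
(c) all abutters consent — fails.
(1): F OR F OR F → false.
(2) closes by 8 p.m. — satisfied.
(3) age ≥ 21 — satisfied.
Overall: F AND T AND T → false.

No — denied.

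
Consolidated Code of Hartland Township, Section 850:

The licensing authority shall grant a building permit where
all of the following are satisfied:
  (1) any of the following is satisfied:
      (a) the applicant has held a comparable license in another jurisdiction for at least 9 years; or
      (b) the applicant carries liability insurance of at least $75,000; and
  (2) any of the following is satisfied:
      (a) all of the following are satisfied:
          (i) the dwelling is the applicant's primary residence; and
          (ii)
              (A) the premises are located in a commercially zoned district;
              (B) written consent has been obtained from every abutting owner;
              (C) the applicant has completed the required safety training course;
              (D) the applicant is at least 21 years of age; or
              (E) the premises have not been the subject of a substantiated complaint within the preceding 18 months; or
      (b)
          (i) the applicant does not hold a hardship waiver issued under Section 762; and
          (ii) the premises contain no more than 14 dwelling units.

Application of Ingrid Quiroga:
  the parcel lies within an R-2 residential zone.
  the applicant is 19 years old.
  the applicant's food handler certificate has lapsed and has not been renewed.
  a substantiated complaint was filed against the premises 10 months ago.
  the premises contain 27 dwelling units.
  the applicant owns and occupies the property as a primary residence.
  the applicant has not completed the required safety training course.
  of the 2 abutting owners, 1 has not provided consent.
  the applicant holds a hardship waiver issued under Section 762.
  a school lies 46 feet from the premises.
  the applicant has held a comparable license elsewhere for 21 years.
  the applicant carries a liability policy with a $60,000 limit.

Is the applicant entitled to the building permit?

No — denied.

(a) prior license ≥ 9 yr — met.
(b) insurance ≥ $75,000 — not satisfied.
So (1) is satisfied (T OR F).
(i) primary residence — met.
(A) commercially zoned — not met.
(B) all abutters consent — not met.
(C) safety training — fails.
(D) age ≥ 21 — not satisfied.
(E) no complaint in 18 mo. — not satisfied.
So (ii) is not satisfied (F OR F OR F OR F OR F).
(a) = T AND F = false.
(i) not (hardship waiver) — fails.
(ii) ≤ 14 units — not satisfied.
(b): F AND F → false.
(2) = F OR F = false.
So Overall is not satisfied (T AND F).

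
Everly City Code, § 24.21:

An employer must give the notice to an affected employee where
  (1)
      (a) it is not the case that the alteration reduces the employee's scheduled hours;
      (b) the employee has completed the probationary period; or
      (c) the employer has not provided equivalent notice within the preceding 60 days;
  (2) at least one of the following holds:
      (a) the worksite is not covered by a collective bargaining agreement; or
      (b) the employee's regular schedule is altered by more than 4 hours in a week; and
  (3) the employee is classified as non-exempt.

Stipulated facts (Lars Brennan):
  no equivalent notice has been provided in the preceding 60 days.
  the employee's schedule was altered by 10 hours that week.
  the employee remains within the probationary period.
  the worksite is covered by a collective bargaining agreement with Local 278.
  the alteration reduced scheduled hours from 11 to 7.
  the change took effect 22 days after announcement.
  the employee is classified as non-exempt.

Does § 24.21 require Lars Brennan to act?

(a) not (hours reduced) — not met.
(b) past probation — fails.
(c) no recent notice — holds.
(1): F OR F OR T → true.
(a) no CBA — fails.
(b) schedule shift > 4h — holds.
So (2) is satisfied (F OR T).
(3) non-exempt — satisfied.
Overall: T AND T AND T → true.

Yes — required.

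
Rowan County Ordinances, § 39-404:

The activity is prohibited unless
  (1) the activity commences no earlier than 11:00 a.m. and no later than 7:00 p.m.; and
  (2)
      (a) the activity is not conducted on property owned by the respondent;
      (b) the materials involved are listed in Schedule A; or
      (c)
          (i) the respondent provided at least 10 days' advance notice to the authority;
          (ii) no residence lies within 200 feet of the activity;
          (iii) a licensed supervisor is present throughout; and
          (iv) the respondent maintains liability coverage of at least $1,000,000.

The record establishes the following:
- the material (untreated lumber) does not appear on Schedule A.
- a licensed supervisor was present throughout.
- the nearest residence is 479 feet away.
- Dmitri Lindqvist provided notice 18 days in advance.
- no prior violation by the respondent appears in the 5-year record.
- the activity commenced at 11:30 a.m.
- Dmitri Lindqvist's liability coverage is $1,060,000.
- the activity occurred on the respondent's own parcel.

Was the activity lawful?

Yes — lawful.

(1) start within hours — satisfied.
(a) not (own property) — fails.
(b) Schedule A material — fails.
(i) ≥10 days' notice — satisfied.
(ii) no residence in 200 ft — met.
(iii) supervisor present — satisfied.
(iv) coverage ≥ $1,000,000 — satisfied.
(c): T AND T AND T AND T → true.
So (2) is satisfied (F OR F OR T).
Overall: T AND T → true.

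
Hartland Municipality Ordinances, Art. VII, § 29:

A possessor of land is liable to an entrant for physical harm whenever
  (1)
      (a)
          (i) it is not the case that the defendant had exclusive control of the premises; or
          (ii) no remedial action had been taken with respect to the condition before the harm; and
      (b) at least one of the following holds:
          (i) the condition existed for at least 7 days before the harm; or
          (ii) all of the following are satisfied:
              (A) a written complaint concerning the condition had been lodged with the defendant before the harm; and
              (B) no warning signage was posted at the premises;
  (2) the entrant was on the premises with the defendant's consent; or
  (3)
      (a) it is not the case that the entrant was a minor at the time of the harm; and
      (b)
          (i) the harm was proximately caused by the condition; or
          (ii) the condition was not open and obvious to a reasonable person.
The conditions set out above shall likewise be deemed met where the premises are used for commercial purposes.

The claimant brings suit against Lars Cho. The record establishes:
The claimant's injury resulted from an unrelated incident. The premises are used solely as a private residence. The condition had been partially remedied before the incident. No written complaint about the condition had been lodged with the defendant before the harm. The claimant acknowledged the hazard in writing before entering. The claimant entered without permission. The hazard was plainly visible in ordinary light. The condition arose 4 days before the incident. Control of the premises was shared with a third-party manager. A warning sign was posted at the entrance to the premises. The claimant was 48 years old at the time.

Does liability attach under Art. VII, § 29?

(i) not (exclusive control) — satisfied.
(ii) no remedial action — not satisfied.
(a) = T OR F = true.
(i) condition ≥7 days old — fails.
(A) complaint lodged — fails.
(B) no signage posted — not satisfied.
(ii): F AND F → false.
(b): F OR F → false.
(1) = T AND F = false.
(2) consent to enter — not met.
(a) not (entrant a minor) — met.
(i) proximate cause — fails.
(ii) not open/obvious — not met.
(b) = F OR F = false.
So (3) is not satisfied (T AND F).
So Overall is not satisfied (F OR F OR F).
Exception (commercial use) — not satisfied.
Result: main false OR exception false → false.

No — not liable.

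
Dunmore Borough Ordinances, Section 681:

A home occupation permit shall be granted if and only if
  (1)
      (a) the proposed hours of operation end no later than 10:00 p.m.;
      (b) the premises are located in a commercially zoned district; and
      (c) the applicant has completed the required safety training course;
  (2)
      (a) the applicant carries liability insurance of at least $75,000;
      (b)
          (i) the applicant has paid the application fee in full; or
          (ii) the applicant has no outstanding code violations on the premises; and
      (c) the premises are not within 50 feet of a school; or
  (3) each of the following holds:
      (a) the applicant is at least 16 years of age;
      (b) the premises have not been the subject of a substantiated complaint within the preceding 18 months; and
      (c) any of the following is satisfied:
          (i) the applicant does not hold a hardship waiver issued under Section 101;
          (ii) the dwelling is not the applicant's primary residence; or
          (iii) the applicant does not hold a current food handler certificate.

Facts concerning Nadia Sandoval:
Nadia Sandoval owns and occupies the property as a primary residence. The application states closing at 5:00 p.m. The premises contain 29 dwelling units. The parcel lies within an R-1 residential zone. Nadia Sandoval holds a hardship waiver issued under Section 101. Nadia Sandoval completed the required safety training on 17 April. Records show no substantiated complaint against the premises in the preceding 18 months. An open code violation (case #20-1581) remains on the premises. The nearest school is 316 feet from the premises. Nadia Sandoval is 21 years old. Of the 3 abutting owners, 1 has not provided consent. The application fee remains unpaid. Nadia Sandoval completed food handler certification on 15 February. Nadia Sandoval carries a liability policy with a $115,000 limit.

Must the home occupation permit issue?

No — denied.

(a) closes by 10 p.m. — satisfied.
(b) commercially zoned — not satisfied.
(c) safety training — holds.
(1) = T AND F AND T = false.
(a) insurance ≥ $75,000 — met.
(i) fee paid — fails.
(ii) no code violations — not satisfied.
(b): F OR F → false.
(c) ≥50 ft from school — satisfied.
(2): T AND F AND T → false.
(a) age ≥ 16 — holds.
(b) no complaint in 18 mo. — met.
(i) not (hardship waiver) — fails.
(ii) not (primary residence) — fails.
(iii) not (food handler cert.) — not met.
(c): F OR F OR F → false.
(3) = T AND T AND F = false.
So Overall is not satisfied (F OR F OR F).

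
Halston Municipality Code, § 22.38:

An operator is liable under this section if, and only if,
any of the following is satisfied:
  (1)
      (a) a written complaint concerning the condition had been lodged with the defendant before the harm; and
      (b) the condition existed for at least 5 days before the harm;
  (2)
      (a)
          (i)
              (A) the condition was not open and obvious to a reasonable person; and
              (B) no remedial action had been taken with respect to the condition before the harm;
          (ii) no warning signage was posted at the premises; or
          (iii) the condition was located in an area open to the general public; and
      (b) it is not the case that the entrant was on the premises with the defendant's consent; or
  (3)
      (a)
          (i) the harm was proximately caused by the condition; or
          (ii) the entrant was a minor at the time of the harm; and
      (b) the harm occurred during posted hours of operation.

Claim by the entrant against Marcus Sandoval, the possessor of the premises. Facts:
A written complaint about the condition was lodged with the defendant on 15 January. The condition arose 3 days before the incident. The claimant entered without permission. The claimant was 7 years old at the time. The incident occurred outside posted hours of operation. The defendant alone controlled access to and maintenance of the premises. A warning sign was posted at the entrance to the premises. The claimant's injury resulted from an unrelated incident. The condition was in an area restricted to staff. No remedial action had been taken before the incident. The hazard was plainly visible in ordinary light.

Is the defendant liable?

No — not liable.

(a) complaint lodged — satisfied.
(b) condition ≥5 days old — not satisfied.
So (1) is not satisfied (T AND F).
(A) not open/obvious — not satisfied.
(B) no remedial action — holds.
(i) = F AND T = false.
(ii) no signage posted — not met.
(iii) public area — not met.
(a): F OR F OR F → false.
(b) not (consent to enter) — satisfied.
(2): F AND T → false.
(i) proximate cause — not satisfied.
(ii) entrant a minor — holds.
(a): F OR T → true.
(b) during posted hours — not satisfied.
So (3) is not satisfied (T AND F).
So Overall is not satisfied (F OR F OR F).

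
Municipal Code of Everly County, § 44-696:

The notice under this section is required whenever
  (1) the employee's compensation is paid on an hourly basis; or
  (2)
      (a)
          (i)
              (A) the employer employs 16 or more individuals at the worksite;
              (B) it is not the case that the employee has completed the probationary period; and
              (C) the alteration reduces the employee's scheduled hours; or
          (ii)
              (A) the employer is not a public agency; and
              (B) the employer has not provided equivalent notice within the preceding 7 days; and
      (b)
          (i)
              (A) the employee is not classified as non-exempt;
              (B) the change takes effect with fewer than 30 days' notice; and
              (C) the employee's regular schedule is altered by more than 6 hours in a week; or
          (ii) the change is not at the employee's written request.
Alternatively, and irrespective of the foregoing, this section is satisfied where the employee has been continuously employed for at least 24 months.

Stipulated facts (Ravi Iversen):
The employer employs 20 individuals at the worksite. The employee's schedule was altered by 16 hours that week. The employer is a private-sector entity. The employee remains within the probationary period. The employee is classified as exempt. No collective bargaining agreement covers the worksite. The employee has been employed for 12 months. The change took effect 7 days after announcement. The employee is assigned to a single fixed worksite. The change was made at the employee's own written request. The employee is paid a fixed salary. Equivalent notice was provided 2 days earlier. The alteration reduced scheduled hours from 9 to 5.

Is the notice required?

(1) hourly-paid — not met.
(A) ≥ 16 at site — satisfied.
(B) not (past probation) — satisfied.
(C) hours reduced — met.
(i) = T AND T AND T = true.
(A) not (public agency) — satisfied.
(B) no recent notice — fails.
(ii): T AND F → false.
So (a) is satisfied (T OR F).
(A) not (non-exempt) — holds.
(B) < 30 days' notice — met.
(C) schedule shift > 6h — met.
(i) = T AND T AND T = true.
(ii) not employee-requested — fails.
So (b) is satisfied (T OR F).
(2): T AND T → true.
Overall = F OR T = true.
Exception (tenure ≥ 24 mo.) — not satisfied.
Result: main true OR exception false → true.

Yes — required.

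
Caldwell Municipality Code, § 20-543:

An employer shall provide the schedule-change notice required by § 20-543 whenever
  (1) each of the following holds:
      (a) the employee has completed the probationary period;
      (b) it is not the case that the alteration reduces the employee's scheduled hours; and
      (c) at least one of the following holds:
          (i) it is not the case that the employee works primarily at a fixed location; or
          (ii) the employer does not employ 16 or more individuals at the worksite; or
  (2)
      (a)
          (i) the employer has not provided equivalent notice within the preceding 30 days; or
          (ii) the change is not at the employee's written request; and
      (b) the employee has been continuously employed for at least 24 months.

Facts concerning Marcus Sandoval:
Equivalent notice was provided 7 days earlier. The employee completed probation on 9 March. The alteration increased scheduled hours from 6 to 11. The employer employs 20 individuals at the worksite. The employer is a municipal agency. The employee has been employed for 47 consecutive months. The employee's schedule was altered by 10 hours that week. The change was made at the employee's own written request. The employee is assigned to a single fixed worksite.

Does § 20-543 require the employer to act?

No — not required.

(a) past probation — satisfied.
(b) not (hours reduced) — holds.
(i) not (fixed location) — not met.
(ii) not (≥ 16 at site) — fails.
(c): F OR F → false.
So (1) is not satisfied (T AND T AND F).
(i) no recent notice — fails.
(ii) not employee-requested — fails.
(a) = F OR F = false.
(b) tenure ≥ 24 mo. — satisfied.
(2) = F AND T = false.
Overall = F OR F = false.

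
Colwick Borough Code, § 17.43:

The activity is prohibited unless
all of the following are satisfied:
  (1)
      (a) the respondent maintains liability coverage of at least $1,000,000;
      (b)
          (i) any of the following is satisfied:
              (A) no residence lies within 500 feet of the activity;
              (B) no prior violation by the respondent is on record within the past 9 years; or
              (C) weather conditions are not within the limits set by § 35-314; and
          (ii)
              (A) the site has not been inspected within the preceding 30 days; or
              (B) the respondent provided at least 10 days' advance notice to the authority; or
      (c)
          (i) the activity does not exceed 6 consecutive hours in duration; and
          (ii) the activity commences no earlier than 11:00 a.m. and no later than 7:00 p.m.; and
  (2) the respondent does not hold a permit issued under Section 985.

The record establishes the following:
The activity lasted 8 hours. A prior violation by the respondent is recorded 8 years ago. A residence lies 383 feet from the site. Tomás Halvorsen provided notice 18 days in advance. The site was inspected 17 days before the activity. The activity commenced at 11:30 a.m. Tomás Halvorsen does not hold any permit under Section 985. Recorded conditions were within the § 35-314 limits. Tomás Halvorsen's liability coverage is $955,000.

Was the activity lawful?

No — unlawful.

(a) coverage ≥ $1,000,000 — not satisfied.
(A) no residence in 500 ft — fails.
(B) no prior violation — not satisfied.
(C) not (weather ok) — not met.
So (i) is not satisfied (F OR F OR F).
(A) not (site inspected) — not met.
(B) ≥10 days' notice — holds.
(ii): F OR T → true.
(b): F AND T → false.
(i) ≤ 6 hrs duration — fails.
(ii) start within hours — holds.
(c): F AND T → false.
So (1) is not satisfied (F OR F OR F).
(2) not (holds permit) — holds.
Overall: F AND T → false.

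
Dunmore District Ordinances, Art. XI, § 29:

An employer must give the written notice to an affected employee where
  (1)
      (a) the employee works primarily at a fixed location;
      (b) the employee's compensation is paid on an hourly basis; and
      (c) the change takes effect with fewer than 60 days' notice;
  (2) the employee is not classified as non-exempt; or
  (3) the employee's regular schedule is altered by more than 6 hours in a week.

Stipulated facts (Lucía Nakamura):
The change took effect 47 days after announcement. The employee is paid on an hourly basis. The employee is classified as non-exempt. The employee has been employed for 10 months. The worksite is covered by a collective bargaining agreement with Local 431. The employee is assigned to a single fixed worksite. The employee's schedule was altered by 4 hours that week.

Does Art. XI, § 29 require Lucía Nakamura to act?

(a) fixed location — holds.
(b) hourly-paid — met.
(c) < 60 days' notice — holds.
So (1) is satisfied (T AND T AND T).
(2) not (non-exempt) — not met.
(3) schedule shift > 6h — not satisfied.
Overall = T OR F OR F = true.

Yes — required.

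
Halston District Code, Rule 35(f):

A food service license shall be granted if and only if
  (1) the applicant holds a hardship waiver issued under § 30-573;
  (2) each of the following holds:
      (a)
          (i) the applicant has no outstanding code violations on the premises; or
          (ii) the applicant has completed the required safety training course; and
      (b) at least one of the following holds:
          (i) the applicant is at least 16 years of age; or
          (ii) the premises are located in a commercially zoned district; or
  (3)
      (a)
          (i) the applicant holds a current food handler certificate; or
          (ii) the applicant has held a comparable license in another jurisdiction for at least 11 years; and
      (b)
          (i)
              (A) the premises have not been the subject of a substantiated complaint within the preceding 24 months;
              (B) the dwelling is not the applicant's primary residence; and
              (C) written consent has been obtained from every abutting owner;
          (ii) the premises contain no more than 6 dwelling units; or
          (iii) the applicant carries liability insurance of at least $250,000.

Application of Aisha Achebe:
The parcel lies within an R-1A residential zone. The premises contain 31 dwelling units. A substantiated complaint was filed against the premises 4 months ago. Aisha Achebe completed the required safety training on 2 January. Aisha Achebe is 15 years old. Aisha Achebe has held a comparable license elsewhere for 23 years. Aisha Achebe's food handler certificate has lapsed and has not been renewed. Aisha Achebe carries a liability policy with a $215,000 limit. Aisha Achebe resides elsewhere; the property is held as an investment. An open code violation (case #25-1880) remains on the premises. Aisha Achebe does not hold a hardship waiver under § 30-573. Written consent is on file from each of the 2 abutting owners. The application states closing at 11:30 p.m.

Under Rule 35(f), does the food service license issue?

No — denied.

(1) hardship waiver — not satisfied.
(i) no code violations — not satisfied.
(ii) safety training — satisfied.
(a) = F OR T = true.
(i) age ≥ 16 — not satisfied.
(ii) commercially zoned — fails.
(b): F OR F → false.
So (2) is not satisfied (T AND F).
(i) food handler cert. — not satisfied.
(ii) prior license ≥ 11 yr — satisfied.
So (a) is satisfied (F OR T).
(A) no complaint in 24 mo. — fails.
(B) not (primary residence) — holds.
(C) all abutters consent — holds.
(i) = F AND T AND T = false.
(ii) ≤ 6 units — not satisfied.
(iii) insurance ≥ $250,000 — not met.
(b): F OR F OR F → false.
(3) = T AND F = false.
Overall = F OR F OR F = false.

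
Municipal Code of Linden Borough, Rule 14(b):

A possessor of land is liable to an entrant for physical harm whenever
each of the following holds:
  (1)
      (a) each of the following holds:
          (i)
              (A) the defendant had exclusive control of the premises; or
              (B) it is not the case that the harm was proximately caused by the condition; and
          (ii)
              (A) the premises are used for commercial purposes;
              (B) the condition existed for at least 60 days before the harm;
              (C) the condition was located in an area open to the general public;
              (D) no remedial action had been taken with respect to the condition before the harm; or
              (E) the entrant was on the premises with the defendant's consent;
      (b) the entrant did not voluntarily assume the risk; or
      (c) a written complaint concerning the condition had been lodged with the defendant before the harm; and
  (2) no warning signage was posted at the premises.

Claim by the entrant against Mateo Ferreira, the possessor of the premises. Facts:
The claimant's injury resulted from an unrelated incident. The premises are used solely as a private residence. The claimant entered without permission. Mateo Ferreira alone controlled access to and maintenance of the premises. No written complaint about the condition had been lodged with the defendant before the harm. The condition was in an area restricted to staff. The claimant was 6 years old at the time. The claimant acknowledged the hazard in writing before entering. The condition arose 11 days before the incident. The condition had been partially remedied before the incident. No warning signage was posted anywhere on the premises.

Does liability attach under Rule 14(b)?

No — not liable.

(A) exclusive control — holds.
(B) not (proximate cause) — holds.
(i) = T OR T = true.
(A) commercial use — not met.
(B) condition ≥60 days old — fails.
(C) public area — not satisfied.
(D) no remedial action — not satisfied.
(E) consent to enter — fails.
So (ii) is not satisfied (F OR F OR F OR F OR F).
(a) = T AND F = false.
(b) no assumed risk — fails.
(c) complaint lodged — fails.
(1) = F OR F OR F = false.
(2) no signage posted — met.
Overall: F AND T → false.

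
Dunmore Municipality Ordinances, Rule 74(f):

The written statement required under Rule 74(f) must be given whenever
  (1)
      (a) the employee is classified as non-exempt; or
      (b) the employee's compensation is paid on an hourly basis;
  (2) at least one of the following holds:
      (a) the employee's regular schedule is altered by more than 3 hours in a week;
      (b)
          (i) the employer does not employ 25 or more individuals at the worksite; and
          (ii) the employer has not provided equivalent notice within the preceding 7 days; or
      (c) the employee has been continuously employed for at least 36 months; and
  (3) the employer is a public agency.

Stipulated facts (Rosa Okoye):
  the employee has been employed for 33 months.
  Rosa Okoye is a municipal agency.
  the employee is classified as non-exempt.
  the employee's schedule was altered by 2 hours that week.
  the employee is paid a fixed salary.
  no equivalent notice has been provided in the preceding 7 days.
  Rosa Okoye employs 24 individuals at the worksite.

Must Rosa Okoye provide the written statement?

Yes — required.

(a) non-exempt — met.
(b) hourly-paid — not satisfied.
So (1) is satisfied (T OR F).
(a) schedule shift > 3h — fails.
(i) not (≥ 25 at site) — met.
(ii) no recent notice — met.
(b): T AND T → true.
(c) tenure ≥ 36 mo. — not met.
(2): F OR T OR F → true.
(3) public agency — met.
Overall = T AND T AND T = true.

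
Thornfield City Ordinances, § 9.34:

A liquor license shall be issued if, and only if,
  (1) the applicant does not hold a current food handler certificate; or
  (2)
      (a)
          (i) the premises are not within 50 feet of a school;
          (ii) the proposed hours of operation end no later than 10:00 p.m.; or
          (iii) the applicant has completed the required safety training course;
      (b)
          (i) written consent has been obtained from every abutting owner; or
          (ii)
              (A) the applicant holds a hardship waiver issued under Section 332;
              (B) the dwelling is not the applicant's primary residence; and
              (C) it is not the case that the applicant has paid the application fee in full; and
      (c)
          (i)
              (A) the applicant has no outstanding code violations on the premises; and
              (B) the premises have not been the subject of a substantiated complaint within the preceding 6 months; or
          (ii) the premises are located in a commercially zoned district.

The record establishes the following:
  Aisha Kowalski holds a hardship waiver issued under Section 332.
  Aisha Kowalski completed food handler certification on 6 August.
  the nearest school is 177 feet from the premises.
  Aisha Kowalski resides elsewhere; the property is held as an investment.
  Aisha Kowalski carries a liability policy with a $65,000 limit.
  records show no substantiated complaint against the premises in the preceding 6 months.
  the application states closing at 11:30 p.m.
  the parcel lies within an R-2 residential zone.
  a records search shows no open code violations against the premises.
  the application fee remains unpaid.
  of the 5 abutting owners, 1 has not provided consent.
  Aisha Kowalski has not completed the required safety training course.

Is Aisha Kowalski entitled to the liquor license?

Yes — granted.

(1) not (food handler cert.) — not met.
(i) ≥50 ft from school — met.
(ii) closes by 10 p.m. — not satisfied.
(iii) safety training — not met.
(a): T OR F OR F → true.
(i) all abutters consent — not satisfied.
(A) hardship waiver — satisfied.
(B) not (primary residence) — met.
(C) not (fee paid) — holds.
(ii) = T AND T AND T = true.
(b) = F OR T = true.
(A) no code violations — satisfied.
(B) no complaint in 6 mo. — met.
(i): T AND T → true.
(ii) commercially zoned — fails.
(c) = T OR F = true.
(2): T AND T AND T → true.
So Overall is satisfied (F OR T).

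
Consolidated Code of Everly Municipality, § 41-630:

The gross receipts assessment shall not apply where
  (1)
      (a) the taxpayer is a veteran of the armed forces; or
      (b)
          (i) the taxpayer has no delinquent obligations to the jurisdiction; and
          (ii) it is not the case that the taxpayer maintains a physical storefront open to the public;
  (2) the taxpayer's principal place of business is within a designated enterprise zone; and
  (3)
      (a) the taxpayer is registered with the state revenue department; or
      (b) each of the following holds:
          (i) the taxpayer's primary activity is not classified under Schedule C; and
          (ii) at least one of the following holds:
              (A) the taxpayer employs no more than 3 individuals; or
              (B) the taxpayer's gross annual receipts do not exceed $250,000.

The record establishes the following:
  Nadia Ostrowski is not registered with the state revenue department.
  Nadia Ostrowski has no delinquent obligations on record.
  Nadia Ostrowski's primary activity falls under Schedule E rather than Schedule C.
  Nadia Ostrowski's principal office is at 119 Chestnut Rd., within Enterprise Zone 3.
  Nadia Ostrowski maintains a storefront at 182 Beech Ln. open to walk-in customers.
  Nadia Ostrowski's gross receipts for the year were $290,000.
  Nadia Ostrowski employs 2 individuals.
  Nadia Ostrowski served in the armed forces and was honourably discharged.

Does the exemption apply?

Yes — exempt.

(a) veteran — met.
(i) no delinquency — satisfied.
(ii) not (has storefront) — not satisfied.
So (b) is not satisfied (T AND F).
(1): T OR F → true.
(2) in enterprise zone — holds.
(a) state-registered — not met.
(i) not (Schedule C activity) — met.
(A) ≤ 3 employees — holds.
(B) receipts ≤ $250,000 — fails.
(ii): T OR F → true.
(b): T AND T → true.
So (3) is satisfied (F OR T).
Overall = T AND T AND T = true.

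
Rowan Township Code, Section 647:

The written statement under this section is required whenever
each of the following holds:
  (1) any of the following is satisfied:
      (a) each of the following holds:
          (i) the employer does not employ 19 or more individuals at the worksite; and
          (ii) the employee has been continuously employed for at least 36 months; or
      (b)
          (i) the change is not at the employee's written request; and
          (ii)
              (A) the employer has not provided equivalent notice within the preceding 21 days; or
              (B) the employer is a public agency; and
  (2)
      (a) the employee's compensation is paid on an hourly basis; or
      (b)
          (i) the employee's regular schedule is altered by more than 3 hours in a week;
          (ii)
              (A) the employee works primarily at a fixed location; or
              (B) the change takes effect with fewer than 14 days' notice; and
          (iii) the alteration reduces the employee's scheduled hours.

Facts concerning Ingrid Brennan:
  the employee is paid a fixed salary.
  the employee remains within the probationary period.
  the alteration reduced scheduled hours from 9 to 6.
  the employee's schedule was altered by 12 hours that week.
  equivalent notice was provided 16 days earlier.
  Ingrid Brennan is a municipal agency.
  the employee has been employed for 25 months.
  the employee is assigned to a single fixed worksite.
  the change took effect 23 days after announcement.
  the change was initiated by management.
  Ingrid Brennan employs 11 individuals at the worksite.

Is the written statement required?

Yes — required.

(i) not (≥ 19 at site) — holds.
(ii) tenure ≥ 36 mo. — not met.
(a): T AND F → false.
(i) not employee-requested — holds.
(A) no recent notice — not satisfied.
(B) public agency — met.
(ii): F OR T → true.
So (b) is satisfied (T AND T).
(1) = F OR T = true.
(a) hourly-paid — not met.
(i) schedule shift > 3h — met.
(A) fixed location — holds.
(B) < 14 days' notice — not satisfied.
(ii): T OR F → true.
(iii) hours reduced — met.
(b): T AND T AND T → true.
(2) = F OR T = true.
So Overall is satisfied (T AND T).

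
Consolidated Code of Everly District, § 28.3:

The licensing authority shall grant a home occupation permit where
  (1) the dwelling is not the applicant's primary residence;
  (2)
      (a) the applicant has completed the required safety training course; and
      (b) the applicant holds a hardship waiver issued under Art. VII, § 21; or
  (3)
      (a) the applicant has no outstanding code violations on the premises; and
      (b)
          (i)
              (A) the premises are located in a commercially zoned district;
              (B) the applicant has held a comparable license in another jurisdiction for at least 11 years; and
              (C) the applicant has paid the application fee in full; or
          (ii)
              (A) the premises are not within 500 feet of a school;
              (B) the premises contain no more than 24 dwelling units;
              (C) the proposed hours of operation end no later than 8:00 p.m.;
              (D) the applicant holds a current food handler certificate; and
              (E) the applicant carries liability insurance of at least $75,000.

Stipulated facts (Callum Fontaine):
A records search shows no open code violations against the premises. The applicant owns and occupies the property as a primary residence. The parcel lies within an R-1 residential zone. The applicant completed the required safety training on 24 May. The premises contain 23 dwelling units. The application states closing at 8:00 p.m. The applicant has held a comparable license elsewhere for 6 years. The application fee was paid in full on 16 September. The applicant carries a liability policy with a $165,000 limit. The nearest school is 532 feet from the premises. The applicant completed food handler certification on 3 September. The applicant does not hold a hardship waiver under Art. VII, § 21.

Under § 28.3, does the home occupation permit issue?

Yes — granted.

(1) not (primary residence) — not satisfied.
(a) safety training — satisfied.
(b) hardship waiver — fails.
(2) = T AND F = false.
(a) no code violations — satisfied.
(A) commercially zoned — not met.
(B) prior license ≥ 11 yr — fails.
(C) fee paid — met.
So (i) is not satisfied (F AND F AND T).
(A) ≥500 ft from school — holds.
(B) ≤ 24 units — met.
(C) closes by 8 p.m. — satisfied.
(D) food handler cert. — holds.
(E) insurance ≥ $75,000 — holds.
(ii) = T AND T AND T AND T AND T = true.
(b) = F OR T = true.
So (3) is satisfied (T AND T).
So Overall is satisfied (F OR F OR T).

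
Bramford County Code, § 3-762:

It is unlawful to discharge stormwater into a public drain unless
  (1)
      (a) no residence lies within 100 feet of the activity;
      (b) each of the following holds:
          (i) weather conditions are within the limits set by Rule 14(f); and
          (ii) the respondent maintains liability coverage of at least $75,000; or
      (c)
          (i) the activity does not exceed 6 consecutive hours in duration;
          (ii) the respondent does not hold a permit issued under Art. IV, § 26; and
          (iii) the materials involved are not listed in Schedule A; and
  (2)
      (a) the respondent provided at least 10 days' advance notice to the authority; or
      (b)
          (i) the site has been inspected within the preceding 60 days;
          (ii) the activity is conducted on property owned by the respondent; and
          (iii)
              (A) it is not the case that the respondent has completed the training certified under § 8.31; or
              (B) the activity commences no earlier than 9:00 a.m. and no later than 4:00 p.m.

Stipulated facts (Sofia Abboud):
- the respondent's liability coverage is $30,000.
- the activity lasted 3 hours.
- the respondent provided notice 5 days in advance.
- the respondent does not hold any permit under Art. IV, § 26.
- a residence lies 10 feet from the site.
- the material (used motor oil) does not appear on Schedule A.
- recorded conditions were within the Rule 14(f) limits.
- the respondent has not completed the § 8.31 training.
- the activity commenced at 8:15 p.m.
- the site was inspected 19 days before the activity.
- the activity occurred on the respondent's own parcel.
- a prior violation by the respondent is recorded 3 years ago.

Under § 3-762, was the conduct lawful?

Yes — lawful.

(a) no residence in 100 ft — not met.
(i) weather ok — satisfied.
(ii) coverage ≥ $75,000 — not met.
(b) = T AND F = false.
(i) ≤ 6 hrs duration — satisfied.
(ii) not (holds permit) — holds.
(iii) not (Schedule A material) — holds.
(c) = T AND T AND T = true.
(1) = F OR F OR T = true.
(a) ≥10 days' notice — not met.
(i) site inspected — met.
(ii) own property — met.
(A) not (training certified) — met.
(B) start within hours — not met.
(iii): T OR F → true.
(b) = T AND T AND T = true.
(2): F OR T → true.
Overall: T AND T → true.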